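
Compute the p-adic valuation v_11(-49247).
v_11(-49247) = 3

v_11(n) is the largest exponent k such that 11^k divides n. Factor out: -49247 = -11^3 · 37. (Sign doesn't affect v_p.) So v_11(-49247) = 3.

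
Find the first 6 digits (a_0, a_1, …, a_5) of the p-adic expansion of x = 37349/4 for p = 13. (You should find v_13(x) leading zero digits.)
(a_0, …, a_5) = (0, 0, 0, 1, 10, 9)

v_13(37349/4) = 3, so a_0 = ... = a_2 = 0. Factor out: x = 13^3 · u with u = 17/4 a unit in ℤ_13. Expand u iteratively via a_{v+i} = u_i mod 13, u_{i+1} = (u_i − a_{v+i})/13:
  u_0 = 17/4;  a_3 = 1;  u_1 = (u_0 − 1)/13 = 1/4
  u_1 = 1/4;  a_4 = 10;  u_2 = (u_1 − 10)/13 = -3/4
  u_2 = -3/4;  a_5 = 9;  u_3 = (u_2 − 9)/13 = -3/4
Digits: (0, 0, 0, 1, 10, 9).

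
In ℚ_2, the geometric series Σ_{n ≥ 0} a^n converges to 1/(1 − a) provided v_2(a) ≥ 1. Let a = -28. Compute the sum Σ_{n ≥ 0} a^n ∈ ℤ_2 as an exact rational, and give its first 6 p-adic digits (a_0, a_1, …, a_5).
Σ a^n = 1/(1 − a) = 1/29;  first 6 digits = (1, 0, 1, 0, 1, 1)

v_2(a) = 2 ≥ 1, so the series converges in ℤ_2 to 1/(1 − a) = 1/(1 − (-28)) = 1/29. Expand this rational in ℤ_2: compute digits iteratively via d_i = x_i mod 2, x_{i+1} = (x_i − d_i)/2. The first 6 digits are (1, 0, 1, 0, 1, 1).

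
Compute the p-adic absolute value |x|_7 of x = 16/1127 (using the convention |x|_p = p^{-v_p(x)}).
|16/1127|_7 = 49

Step 1 — compute v_7(x) by factoring powers of 7 out of the numerator and denominator: v_7(16/1127) = -2. Step 2 — apply |x|_p = p^{-v_p(x)} = 7^{2} = 49.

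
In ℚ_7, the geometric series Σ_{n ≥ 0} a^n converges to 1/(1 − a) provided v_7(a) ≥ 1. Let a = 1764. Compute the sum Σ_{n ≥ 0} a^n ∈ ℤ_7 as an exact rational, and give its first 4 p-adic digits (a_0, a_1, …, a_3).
Σ a^n = 1/(1 − a) = -1/1763;  first 4 digits = (1, 0, 1, 5)

v_7(a) = 2 ≥ 1, so the series converges in ℤ_7 to 1/(1 − a) = 1/(1 − 1764) = -1/1763. Expand this rational in ℤ_7: compute digits iteratively via d_i = x_i mod 7, x_{i+1} = (x_i − d_i)/7. The first 4 digits are (1, 0, 1, 5).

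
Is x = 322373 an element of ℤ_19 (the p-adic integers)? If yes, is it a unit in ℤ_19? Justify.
x ∈ ℤ_19 but not a unit; v_19(x) = 3 > 0

ℤ_19 = {x ∈ ℚ_19 : v_19(x) ≥ 0} and ℤ_19^× = {x ∈ ℤ_19 : v_19(x) = 0}. Here v_19(322373) = v_19(num) − v_19(den) = 3; compare against these criteria.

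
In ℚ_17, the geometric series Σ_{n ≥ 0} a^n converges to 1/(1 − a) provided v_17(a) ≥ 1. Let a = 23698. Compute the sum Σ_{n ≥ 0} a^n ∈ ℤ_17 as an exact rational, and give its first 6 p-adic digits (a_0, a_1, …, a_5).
Σ a^n = 1/(1 − a) = -1/23697;  first 6 digits = (1, 0, 14, 4, 9, 4)

v_17(a) = 2 ≥ 1, so the series converges in ℤ_17 to 1/(1 − a) = 1/(1 − 23698) = -1/23697. Expand this rational in ℤ_17: compute digits iteratively via d_i = x_i mod 17, x_{i+1} = (x_i − d_i)/17. The first 6 digits are (1, 0, 14, 4, 9, 4).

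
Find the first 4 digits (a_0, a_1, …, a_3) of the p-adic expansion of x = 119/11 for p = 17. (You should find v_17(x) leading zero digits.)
(a_0, …, a_3) = (0, 13, 7, 15)

v_17(119/11) = 1, so a_0 = ... = a_0 = 0. Factor out: x = 17^1 · u with u = 7/11 a unit in ℤ_17. Expand u iteratively via a_{v+i} = u_i mod 17, u_{i+1} = (u_i − a_{v+i})/17:
  u_0 = 7/11;  a_1 = 13;  u_1 = (u_0 − 13)/17 = -8/11
  u_1 = -8/11;  a_2 = 7;  u_2 = (u_1 − 7)/17 = -5/11
  u_2 = -5/11;  a_3 = 15;  u_3 = (u_2 − 15)/17 = -10/11
Digits: (0, 13, 7, 15).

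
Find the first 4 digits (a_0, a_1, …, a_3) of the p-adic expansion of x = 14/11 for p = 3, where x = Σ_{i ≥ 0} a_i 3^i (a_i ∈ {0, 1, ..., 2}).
(a_0, …, a_3) = (1, 2, 1, 0)

v_3(14/11) = 0 (numerator and denominator both coprime to 3), so x ∈ ℤ_3^×. Compute digits iteratively via a_i = x_i mod 3, x_{i+1} = (x_i − a_i)/3, with x_0 = x:
  x_0 = 14/11;  a_0 = 1;  x_1 = (x_0 − 1)/3 = 1/11
  x_1 = 1/11;  a_1 = 2;  x_2 = (x_1 − 2)/3 = -7/11
  x_2 = -7/11;  a_2 = 1;  x_3 = (x_2 − 1)/3 = -6/11
  x_3 = -6/11;  a_3 = 0;  x_4 = (x_3 − 0)/3 = -2/11
Digits: (1, 2, 1, 0).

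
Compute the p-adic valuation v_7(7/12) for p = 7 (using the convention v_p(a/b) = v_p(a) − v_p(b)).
v_7(7/12) = 1

Factor powers of 7 from the numerator and denominator of the reduced fraction: 7 = 7^1 · 1 and 12 = 7^0 · 12. Apply v_p(a/b) = v_p(a) − v_p(b): v_7(7/12) = 1 − 0 = 1.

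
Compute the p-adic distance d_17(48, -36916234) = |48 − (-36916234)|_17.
d_17(48, -36916234) = 1/1419857

Step 1 — x − y = 48 − (-36916234) = 36916282. Step 2 — v_17(36916282) = 5 (factor: 36916282 = (17^5 · 26); the sign does not affect v_p). Step 3 — |x − y|_17 = 17^{-5} = 1/1419857.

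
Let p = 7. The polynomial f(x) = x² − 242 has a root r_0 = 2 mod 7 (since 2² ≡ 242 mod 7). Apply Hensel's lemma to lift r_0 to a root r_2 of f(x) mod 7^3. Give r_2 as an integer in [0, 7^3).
r_2 = 184 (mod 343)

Hensel's recurrence: r_{i+1} = r_i − f(r_i)·(f′(r_i))^{-1} mod 7^{i+2}, with f′(x) = 2x. Iterate:
  r_0 = 2 (mod 7)
  r_1 = 37 (mod 49)
  r_2 = 184 (mod 343)
Final: r_2 = 184, and one checks f(r_2) ≡ 0 mod 7^3.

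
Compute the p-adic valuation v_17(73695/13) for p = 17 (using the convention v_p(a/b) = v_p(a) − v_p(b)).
v_17(73695/13) = 3

Factor powers of 17 from the numerator and denominator of the reduced fraction: 73695 = 17^3 · 15 and 13 = 17^0 · 13. Apply v_p(a/b) = v_p(a) − v_p(b): v_17(73695/13) = 3 − 0 = 3.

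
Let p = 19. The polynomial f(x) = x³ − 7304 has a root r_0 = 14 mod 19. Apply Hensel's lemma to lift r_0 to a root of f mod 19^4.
r_3 = 117111 (mod 130321)

Hensel: r_{i+1} = r_i − f(r_i)/f′(r_i) mod 19^{i+2}, where f′(x) = 3x². Iterate:
  r_0 = 14 (mod 19)
  r_1 = 147 (mod 361)
  r_2 = 508 (mod 6859)
  r_3 = 117111 (mod 130321)
Final: r = 117111 with f(r) ≡ 0 mod 19^4.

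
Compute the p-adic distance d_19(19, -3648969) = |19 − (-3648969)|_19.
d_19(19, -3648969) = 1/130321

Step 1 — x − y = 19 − (-3648969) = 3648988. Step 2 — v_19(3648988) = 4 (factor: 3648988 = (19^4 · 28); the sign does not affect v_p). Step 3 — |x − y|_19 = 19^{-4} = 1/130321.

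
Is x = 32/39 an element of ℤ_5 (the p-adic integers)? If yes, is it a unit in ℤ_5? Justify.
x ∈ ℤ_5^× (unit); v_5(x) = 0

ℤ_5 = {x ∈ ℚ_5 : v_5(x) ≥ 0} and ℤ_5^× = {x ∈ ℤ_5 : v_5(x) = 0}. Here v_5(32/39) = v_5(num) − v_5(den) = 0; compare against these criteria.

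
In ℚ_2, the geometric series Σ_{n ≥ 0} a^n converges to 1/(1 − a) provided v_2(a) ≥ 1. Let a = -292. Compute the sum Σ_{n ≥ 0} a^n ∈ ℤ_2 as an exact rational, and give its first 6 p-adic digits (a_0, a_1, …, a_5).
Σ a^n = 1/(1 − a) = 1/293;  first 6 digits = (1, 0, 1, 1, 0, 1)

v_2(a) = 2 ≥ 1, so the series converges in ℤ_2 to 1/(1 − a) = 1/(1 − (-292)) = 1/293. Expand this rational in ℤ_2: compute digits iteratively via d_i = x_i mod 2, x_{i+1} = (x_i − d_i)/2. The first 6 digits are (1, 0, 1, 1, 0, 1).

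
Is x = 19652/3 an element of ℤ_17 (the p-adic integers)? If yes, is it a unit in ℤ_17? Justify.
x ∈ ℤ_17 but not a unit; v_17(x) = 3 > 0

ℤ_17 = {x ∈ ℚ_17 : v_17(x) ≥ 0} and ℤ_17^× = {x ∈ ℤ_17 : v_17(x) = 0}. Here v_17(19652/3) = v_17(num) − v_17(den) = 3; compare against these criteria.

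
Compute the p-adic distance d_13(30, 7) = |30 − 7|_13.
d_13(30, 7) = 1

Step 1 — x − y = 30 − 7 = 23. Step 2 — v_13(23) = 0 (factor: 23 = (13^0 · 23); the sign does not affect v_p). Step 3 — |x − y|_13 = 13^{0} = 1.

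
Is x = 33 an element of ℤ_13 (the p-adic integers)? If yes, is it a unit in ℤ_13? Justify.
x ∈ ℤ_13^× (unit); v_13(x) = 0

ℤ_13 = {x ∈ ℚ_13 : v_13(x) ≥ 0} and ℤ_13^× = {x ∈ ℤ_13 : v_13(x) = 0}. Here v_13(33) = v_13(num) − v_13(den) = 0; compare against these criteria.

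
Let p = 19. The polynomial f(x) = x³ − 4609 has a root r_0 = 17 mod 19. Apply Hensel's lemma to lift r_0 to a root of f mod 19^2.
r_1 = 112 (mod 361)

Hensel: r_{i+1} = r_i − f(r_i)/f′(r_i) mod 19^{i+2}, where f′(x) = 3x². Iterate:
  r_0 = 17 (mod 19)
  r_1 = 112 (mod 361)
Final: r = 112 with f(r) ≡ 0 mod 19^2.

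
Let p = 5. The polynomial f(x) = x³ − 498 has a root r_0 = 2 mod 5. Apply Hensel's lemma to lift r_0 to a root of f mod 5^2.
r_1 = 22 (mod 25)

Hensel: r_{i+1} = r_i − f(r_i)/f′(r_i) mod 5^{i+2}, where f′(x) = 3x². Iterate:
  r_0 = 2 (mod 5)
  r_1 = 22 (mod 25)
Final: r = 22 with f(r) ≡ 0 mod 5^2.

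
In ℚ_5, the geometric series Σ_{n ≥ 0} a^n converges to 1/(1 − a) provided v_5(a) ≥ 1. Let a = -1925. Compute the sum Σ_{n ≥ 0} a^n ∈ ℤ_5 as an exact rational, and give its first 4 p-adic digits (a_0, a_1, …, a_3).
Σ a^n = 1/(1 − a) = 1/1926;  first 4 digits = (1, 0, 3, 4)

v_5(a) = 2 ≥ 1, so the series converges in ℤ_5 to 1/(1 − a) = 1/(1 − (-1925)) = 1/1926. Expand this rational in ℤ_5: compute digits iteratively via d_i = x_i mod 5, x_{i+1} = (x_i − d_i)/5. The first 4 digits are (1, 0, 3, 4).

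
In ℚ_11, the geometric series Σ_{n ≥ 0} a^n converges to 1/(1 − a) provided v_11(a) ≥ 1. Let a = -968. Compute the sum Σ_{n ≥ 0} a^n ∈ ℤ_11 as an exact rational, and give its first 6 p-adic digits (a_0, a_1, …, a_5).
Σ a^n = 1/(1 − a) = 1/969;  first 6 digits = (1, 0, 3, 10, 8, 5)

v_11(a) = 2 ≥ 1, so the series converges in ℤ_11 to 1/(1 − a) = 1/(1 − (-968)) = 1/969. Expand this rational in ℤ_11: compute digits iteratively via d_i = x_i mod 11, x_{i+1} = (x_i − d_i)/11. The first 6 digits are (1, 0, 3, 10, 8, 5).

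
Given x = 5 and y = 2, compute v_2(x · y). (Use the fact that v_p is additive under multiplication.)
v_2(10) = 1

v_p(x) = 0 (factor: 5 = 2^0 · 5); v_p(y) = 1 (factor: 2 = 2^1 · 1). Additivity: v_p(xy) = v_p(x) + v_p(y) = 0 + 1 = 1. (Direct check: xy = 10 = 2^1 · (5).)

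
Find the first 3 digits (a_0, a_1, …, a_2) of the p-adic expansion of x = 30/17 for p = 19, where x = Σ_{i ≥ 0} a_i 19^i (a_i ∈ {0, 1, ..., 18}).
(a_0, …, a_2) = (4, 1, 10)

v_19(30/17) = 0 (numerator and denominator both coprime to 19), so x ∈ ℤ_19^×. Compute digits iteratively via a_i = x_i mod 19, x_{i+1} = (x_i − a_i)/19, with x_0 = x:
  x_0 = 30/17;  a_0 = 4;  x_1 = (x_0 − 4)/19 = -2/17
  x_1 = -2/17;  a_1 = 1;  x_2 = (x_1 − 1)/19 = -1/17
  x_2 = -1/17;  a_2 = 10;  x_3 = (x_2 − 10)/19 = -9/17
Digits: (4, 1, 10).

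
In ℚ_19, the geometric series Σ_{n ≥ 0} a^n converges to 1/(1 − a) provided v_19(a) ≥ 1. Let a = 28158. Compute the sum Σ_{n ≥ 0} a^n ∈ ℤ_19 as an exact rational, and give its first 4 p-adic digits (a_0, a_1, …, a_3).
Σ a^n = 1/(1 − a) = -1/28157;  first 4 digits = (1, 0, 2, 4)

v_19(a) = 2 ≥ 1, so the series converges in ℤ_19 to 1/(1 − a) = 1/(1 − 28158) = -1/28157. Expand this rational in ℤ_19: compute digits iteratively via d_i = x_i mod 19, x_{i+1} = (x_i − d_i)/19. The first 4 digits are (1, 0, 2, 4).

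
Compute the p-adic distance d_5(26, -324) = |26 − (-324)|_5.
d_5(26, -324) = 1/25

Step 1 — x − y = 26 − (-324) = 350. Step 2 — v_5(350) = 2 (factor: 350 = (5^2 · 14); the sign does not affect v_p). Step 3 — |x − y|_5 = 5^{-2} = 1/25.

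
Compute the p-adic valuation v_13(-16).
v_13(-16) = 0

v_13(n) is the largest exponent k such that 13^k divides n. Factor out: -16 = -13^0 · 16. (Sign doesn't affect v_p.) So v_13(-16) = 0.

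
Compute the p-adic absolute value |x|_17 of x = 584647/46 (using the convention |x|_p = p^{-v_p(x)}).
|584647/46|_17 = 1/83521

Step 1 — compute v_17(x) by factoring powers of 17 out of the numerator and denominator: v_17(584647/46) = 4. Step 2 — apply |x|_p = p^{-v_p(x)} = 17^{-4} = 1/83521.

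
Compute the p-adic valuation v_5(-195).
v_5(-195) = 1

v_5(n) is the largest exponent k such that 5^k divides n. Factor out: -195 = -5^1 · 39. (Sign doesn't affect v_p.) So v_5(-195) = 1.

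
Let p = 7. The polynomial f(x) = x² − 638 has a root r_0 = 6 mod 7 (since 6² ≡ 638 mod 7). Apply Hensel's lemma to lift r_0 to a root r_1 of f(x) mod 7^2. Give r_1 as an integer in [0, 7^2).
r_1 = 48 (mod 49)

Hensel's recurrence: r_{i+1} = r_i − f(r_i)·(f′(r_i))^{-1} mod 7^{i+2}, with f′(x) = 2x. Iterate:
  r_0 = 6 (mod 7)
  r_1 = 48 (mod 49)
Final: r_1 = 48, and one checks f(r_1) ≡ 0 mod 7^2.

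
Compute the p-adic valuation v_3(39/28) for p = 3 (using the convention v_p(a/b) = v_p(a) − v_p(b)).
v_3(39/28) = 1

Factor powers of 3 from the numerator and denominator of the reduced fraction: 39 = 3^1 · 13 and 28 = 3^0 · 28. Apply v_p(a/b) = v_p(a) − v_p(b): v_3(39/28) = 1 − 0 = 1.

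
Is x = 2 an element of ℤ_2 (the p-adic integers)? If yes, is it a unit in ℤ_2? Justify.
x ∈ ℤ_2 but not a unit; v_2(x) = 1 > 0

ℤ_2 = {x ∈ ℚ_2 : v_2(x) ≥ 0} and ℤ_2^× = {x ∈ ℤ_2 : v_2(x) = 0}. Here v_2(2) = v_2(num) − v_2(den) = 1; compare against these criteria.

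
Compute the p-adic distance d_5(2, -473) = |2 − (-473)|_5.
d_5(2, -473) = 1/25

Step 1 — x − y = 2 − (-473) = 475. Step 2 — v_5(475) = 2 (factor: 475 = (5^2 · 19); the sign does not affect v_p). Step 3 — |x − y|_5 = 5^{-2} = 1/25.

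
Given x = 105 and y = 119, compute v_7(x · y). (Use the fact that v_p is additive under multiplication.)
v_7(12495) = 2

v_p(x) = 1 (factor: 105 = 7^1 · 15); v_p(y) = 1 (factor: 119 = 7^1 · 17). Additivity: v_p(xy) = v_p(x) + v_p(y) = 1 + 1 = 2. (Direct check: xy = 12495 = 7^2 · (255).)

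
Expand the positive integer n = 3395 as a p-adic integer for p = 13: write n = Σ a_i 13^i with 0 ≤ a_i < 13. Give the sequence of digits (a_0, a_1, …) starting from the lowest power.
(a_0, a_1, …) = (2, 1, 7, 1)

Repeated division by 13 gives the digits low-to-high: 3395 = 2 + 1·13^1 + 7·13^2 + 1·13^3. Digit sequence: (2, 1, 7, 1).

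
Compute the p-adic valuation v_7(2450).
v_7(2450) = 2

v_7(n) is the largest exponent k such that 7^k divides n. Factor out: 2450 = 7^2 · 50. (Sign doesn't affect v_p.) So v_7(2450) = 2.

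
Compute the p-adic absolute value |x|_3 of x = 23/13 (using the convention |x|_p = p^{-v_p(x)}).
|23/13|_3 = 1

Step 1 — compute v_3(x) by factoring powers of 3 out of the numerator and denominator: v_3(23/13) = 0. Step 2 — apply |x|_p = p^{-v_p(x)} = 3^{0} = 1.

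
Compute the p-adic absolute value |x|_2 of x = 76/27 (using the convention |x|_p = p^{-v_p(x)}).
|76/27|_2 = 1/4

Step 1 — compute v_2(x) by factoring powers of 2 out of the numerator and denominator: v_2(76/27) = 2. Step 2 — apply |x|_p = p^{-v_p(x)} = 2^{-2} = 1/4.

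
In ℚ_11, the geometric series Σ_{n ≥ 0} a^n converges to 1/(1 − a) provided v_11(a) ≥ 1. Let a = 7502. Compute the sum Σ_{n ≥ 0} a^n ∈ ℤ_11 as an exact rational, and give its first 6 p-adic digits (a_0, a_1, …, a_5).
Σ a^n = 1/(1 − a) = -1/7501;  first 6 digits = (1, 0, 7, 5, 5, 8)

v_11(a) = 2 ≥ 1, so the series converges in ℤ_11 to 1/(1 − a) = 1/(1 − 7502) = -1/7501. Expand this rational in ℤ_11: compute digits iteratively via d_i = x_i mod 11, x_{i+1} = (x_i − d_i)/11. The first 6 digits are (1, 0, 7, 5, 5, 8).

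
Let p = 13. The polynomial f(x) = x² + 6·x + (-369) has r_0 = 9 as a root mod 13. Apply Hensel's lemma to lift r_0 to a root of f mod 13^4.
r_3 = 8511 (mod 28561)

Hensel: r_{i+1} = r_i − f(r_i)·(f′(r_i))^{-1} mod 13^{i+2}, f′(x) = 2x + 6. Iterate:
  r_0 = 9 (mod 13)
  r_1 = 61 (mod 169)
  r_2 = 1920 (mod 2197)
  r_3 = 8511 (mod 28561)
Final: r = 8511 satisfies f(r) ≡ 0 mod 13^4.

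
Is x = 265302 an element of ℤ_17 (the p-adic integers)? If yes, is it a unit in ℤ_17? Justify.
x ∈ ℤ_17 but not a unit; v_17(x) = 3 > 0

ℤ_17 = {x ∈ ℚ_17 : v_17(x) ≥ 0} and ℤ_17^× = {x ∈ ℤ_17 : v_17(x) = 0}. Here v_17(265302) = v_17(num) − v_17(den) = 3; compare against these criteria.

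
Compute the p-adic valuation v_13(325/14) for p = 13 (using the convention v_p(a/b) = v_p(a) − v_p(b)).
v_13(325/14) = 1

Factor powers of 13 from the numerator and denominator of the reduced fraction: 325 = 13^1 · 25 and 14 = 13^0 · 14. Apply v_p(a/b) = v_p(a) − v_p(b): v_13(325/14) = 1 − 0 = 1.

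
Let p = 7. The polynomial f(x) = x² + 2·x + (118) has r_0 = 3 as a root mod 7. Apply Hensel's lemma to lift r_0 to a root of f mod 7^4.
r_3 = 605 (mod 2401)

Hensel: r_{i+1} = r_i − f(r_i)·(f′(r_i))^{-1} mod 7^{i+2}, f′(x) = 2x + 2. Iterate:
  r_0 = 3 (mod 7)
  r_1 = 17 (mod 49)
  r_2 = 262 (mod 343)
  r_3 = 605 (mod 2401)
Final: r = 605 satisfies f(r) ≡ 0 mod 7^4.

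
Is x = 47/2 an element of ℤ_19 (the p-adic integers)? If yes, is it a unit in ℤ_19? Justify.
x ∈ ℤ_19^× (unit); v_19(x) = 0

ℤ_19 = {x ∈ ℚ_19 : v_19(x) ≥ 0} and ℤ_19^× = {x ∈ ℤ_19 : v_19(x) = 0}. Here v_19(47/2) = v_19(num) − v_19(den) = 0; compare against these criteria.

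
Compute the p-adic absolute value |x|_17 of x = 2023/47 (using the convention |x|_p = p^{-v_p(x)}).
|2023/47|_17 = 1/289

Step 1 — compute v_17(x) by factoring powers of 17 out of the numerator and denominator: v_17(2023/47) = 2. Step 2 — apply |x|_p = p^{-v_p(x)} = 17^{-2} = 1/289.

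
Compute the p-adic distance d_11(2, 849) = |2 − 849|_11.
d_11(2, 849) = 1/121

Step 1 — x − y = 2 − 849 = -847. Step 2 — v_11(-847) = 2 (factor: -847 = −(11^2 · 7); the sign does not affect v_p). Step 3 — |x − y|_11 = 11^{-2} = 1/121.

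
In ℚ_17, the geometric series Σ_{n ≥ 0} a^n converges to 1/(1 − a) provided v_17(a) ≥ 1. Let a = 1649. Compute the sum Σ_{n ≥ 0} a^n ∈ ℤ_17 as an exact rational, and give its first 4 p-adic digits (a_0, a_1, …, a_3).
Σ a^n = 1/(1 − a) = -1/1648;  first 4 digits = (1, 12, 13, 3)

v_17(a) = 1 ≥ 1, so the series converges in ℤ_17 to 1/(1 − a) = 1/(1 − 1649) = -1/1648. Expand this rational in ℤ_17: compute digits iteratively via d_i = x_i mod 17, x_{i+1} = (x_i − d_i)/17. The first 4 digits are (1, 12, 13, 3).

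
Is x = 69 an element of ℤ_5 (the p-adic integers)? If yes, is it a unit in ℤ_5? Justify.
x ∈ ℤ_5^× (unit); v_5(x) = 0

ℤ_5 = {x ∈ ℚ_5 : v_5(x) ≥ 0} and ℤ_5^× = {x ∈ ℤ_5 : v_5(x) = 0}. Here v_5(69) = v_5(num) − v_5(den) = 0; compare against these criteria.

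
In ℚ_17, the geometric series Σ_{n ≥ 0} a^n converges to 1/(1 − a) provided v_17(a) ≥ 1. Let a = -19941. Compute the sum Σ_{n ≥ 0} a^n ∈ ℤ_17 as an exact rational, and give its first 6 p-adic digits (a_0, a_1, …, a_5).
Σ a^n = 1/(1 − a) = 1/19942;  first 6 digits = (1, 0, 16, 12, 0, 8)

v_17(a) = 2 ≥ 1, so the series converges in ℤ_17 to 1/(1 − a) = 1/(1 − (-19941)) = 1/19942. Expand this rational in ℤ_17: compute digits iteratively via d_i = x_i mod 17, x_{i+1} = (x_i − d_i)/17. The first 6 digits are (1, 0, 16, 12, 0, 8).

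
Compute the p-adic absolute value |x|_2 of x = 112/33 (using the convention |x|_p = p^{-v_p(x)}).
|112/33|_2 = 1/16

Step 1 — compute v_2(x) by factoring powers of 2 out of the numerator and denominator: v_2(112/33) = 4. Step 2 — apply |x|_p = p^{-v_p(x)} = 2^{-4} = 1/16.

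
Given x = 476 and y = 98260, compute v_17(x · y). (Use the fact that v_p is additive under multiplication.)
v_17(46771760) = 4

v_p(x) = 1 (factor: 476 = 17^1 · 28); v_p(y) = 3 (factor: 98260 = 17^3 · 20). Additivity: v_p(xy) = v_p(x) + v_p(y) = 1 + 3 = 4. (Direct check: xy = 46771760 = 17^4 · (560).)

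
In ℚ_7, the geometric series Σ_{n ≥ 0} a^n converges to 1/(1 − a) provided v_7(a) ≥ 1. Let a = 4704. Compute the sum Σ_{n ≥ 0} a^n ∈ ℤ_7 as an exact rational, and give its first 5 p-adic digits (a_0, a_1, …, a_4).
Σ a^n = 1/(1 − a) = -1/4703;  first 5 digits = (1, 0, 5, 6, 5)

v_7(a) = 2 ≥ 1, so the series converges in ℤ_7 to 1/(1 − a) = 1/(1 − 4704) = -1/4703. Expand this rational in ℤ_7: compute digits iteratively via d_i = x_i mod 7, x_{i+1} = (x_i − d_i)/7. The first 5 digits are (1, 0, 5, 6, 5).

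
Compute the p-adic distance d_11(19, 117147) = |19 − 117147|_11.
d_11(19, 117147) = 1/14641

Step 1 — x − y = 19 − 117147 = -117128. Step 2 — v_11(-117128) = 4 (factor: -117128 = −(11^4 · 8); the sign does not affect v_p). Step 3 — |x − y|_11 = 11^{-4} = 1/14641.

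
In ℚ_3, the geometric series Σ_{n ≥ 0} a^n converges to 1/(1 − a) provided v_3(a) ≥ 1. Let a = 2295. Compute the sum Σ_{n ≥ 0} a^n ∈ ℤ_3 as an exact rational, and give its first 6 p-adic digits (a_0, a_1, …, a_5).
Σ a^n = 1/(1 − a) = -1/2294;  first 6 digits = (1, 0, 0, 1, 1, 0)

v_3(a) = 3 ≥ 1, so the series converges in ℤ_3 to 1/(1 − a) = 1/(1 − 2295) = -1/2294. Expand this rational in ℤ_3: compute digits iteratively via d_i = x_i mod 3, x_{i+1} = (x_i − d_i)/3. The first 6 digits are (1, 0, 0, 1, 1, 0).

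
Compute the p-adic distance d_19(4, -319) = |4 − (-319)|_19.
d_19(4, -319) = 1/19

Step 1 — x − y = 4 − (-319) = 323. Step 2 — v_19(323) = 1 (factor: 323 = (19^1 · 17); the sign does not affect v_p). Step 3 — |x − y|_19 = 19^{-1} = 1/19.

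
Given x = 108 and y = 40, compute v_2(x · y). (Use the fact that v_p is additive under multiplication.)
v_2(4320) = 5

v_p(x) = 2 (factor: 108 = 2^2 · 27); v_p(y) = 3 (factor: 40 = 2^3 · 5). Additivity: v_p(xy) = v_p(x) + v_p(y) = 2 + 3 = 5. (Direct check: xy = 4320 = 2^5 · (135).)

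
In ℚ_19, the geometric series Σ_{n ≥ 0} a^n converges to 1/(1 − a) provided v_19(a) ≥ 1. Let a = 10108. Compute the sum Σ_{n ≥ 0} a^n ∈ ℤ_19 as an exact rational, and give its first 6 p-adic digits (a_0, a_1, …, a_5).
Σ a^n = 1/(1 − a) = -1/10107;  first 6 digits = (1, 0, 9, 1, 5, 3)

v_19(a) = 2 ≥ 1, so the series converges in ℤ_19 to 1/(1 − a) = 1/(1 − 10108) = -1/10107. Expand this rational in ℤ_19: compute digits iteratively via d_i = x_i mod 19, x_{i+1} = (x_i − d_i)/19. The first 6 digits are (1, 0, 9, 1, 5, 3).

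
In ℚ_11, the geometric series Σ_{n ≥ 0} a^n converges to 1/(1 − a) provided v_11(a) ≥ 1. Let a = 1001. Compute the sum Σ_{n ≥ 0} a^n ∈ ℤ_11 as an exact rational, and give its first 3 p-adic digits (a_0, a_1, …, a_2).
Σ a^n = 1/(1 − a) = -1/1000;  first 3 digits = (1, 3, 6)

v_11(a) = 1 ≥ 1, so the series converges in ℤ_11 to 1/(1 − a) = 1/(1 − 1001) = -1/1000. Expand this rational in ℤ_11: compute digits iteratively via d_i = x_i mod 11, x_{i+1} = (x_i − d_i)/11. The first 3 digits are (1, 3, 6).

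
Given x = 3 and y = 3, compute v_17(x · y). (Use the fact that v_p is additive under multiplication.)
v_17(9) = 0

v_p(x) = 0 (factor: 3 = 17^0 · 3); v_p(y) = 0 (factor: 3 = 17^0 · 3). Additivity: v_p(xy) = v_p(x) + v_p(y) = 0 + 0 = 0. (Direct check: xy = 9 = 17^0 · (9).)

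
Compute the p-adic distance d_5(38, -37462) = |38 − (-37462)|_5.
d_5(38, -37462) = 1/3125

Step 1 — x − y = 38 − (-37462) = 37500. Step 2 — v_5(37500) = 5 (factor: 37500 = (5^5 · 12); the sign does not affect v_p). Step 3 — |x − y|_5 = 5^{-5} = 1/3125.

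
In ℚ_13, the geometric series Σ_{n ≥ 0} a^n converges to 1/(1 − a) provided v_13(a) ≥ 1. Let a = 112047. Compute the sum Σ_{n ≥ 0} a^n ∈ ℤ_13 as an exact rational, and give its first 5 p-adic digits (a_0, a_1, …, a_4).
Σ a^n = 1/(1 − a) = -1/112046;  first 5 digits = (1, 0, 0, 12, 3)

v_13(a) = 3 ≥ 1, so the series converges in ℤ_13 to 1/(1 − a) = 1/(1 − 112047) = -1/112046. Expand this rational in ℤ_13: compute digits iteratively via d_i = x_i mod 13, x_{i+1} = (x_i − d_i)/13. The first 5 digits are (1, 0, 0, 12, 3).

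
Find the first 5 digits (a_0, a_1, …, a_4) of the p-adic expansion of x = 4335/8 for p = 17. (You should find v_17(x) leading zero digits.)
(a_0, …, a_4) = (0, 0, 4, 2, 2)

v_17(4335/8) = 2, so a_0 = ... = a_1 = 0. Factor out: x = 17^2 · u with u = 15/8 a unit in ℤ_17. Expand u iteratively via a_{v+i} = u_i mod 17, u_{i+1} = (u_i − a_{v+i})/17:
  u_0 = 15/8;  a_2 = 4;  u_1 = (u_0 − 4)/17 = -1/8
  u_1 = -1/8;  a_3 = 2;  u_2 = (u_1 − 2)/17 = -1/8
  u_2 = -1/8;  a_4 = 2;  u_3 = (u_2 − 2)/17 = -1/8
Digits: (0, 0, 4, 2, 2).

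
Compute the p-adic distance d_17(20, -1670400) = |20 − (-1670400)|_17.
d_17(20, -1670400) = 1/83521

Step 1 — x − y = 20 − (-1670400) = 1670420. Step 2 — v_17(1670420) = 4 (factor: 1670420 = (17^4 · 20); the sign does not affect v_p). Step 3 — |x − y|_17 = 17^{-4} = 1/83521.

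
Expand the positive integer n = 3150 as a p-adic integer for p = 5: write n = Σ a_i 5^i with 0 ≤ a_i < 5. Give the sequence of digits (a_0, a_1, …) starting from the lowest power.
(a_0, a_1, …) = (0, 0, 1, 0, 0, 1)

Repeated division by 5 gives the digits low-to-high: 3150 = 1·5^2 + 1·5^5. Digit sequence: (0, 0, 1, 0, 0, 1).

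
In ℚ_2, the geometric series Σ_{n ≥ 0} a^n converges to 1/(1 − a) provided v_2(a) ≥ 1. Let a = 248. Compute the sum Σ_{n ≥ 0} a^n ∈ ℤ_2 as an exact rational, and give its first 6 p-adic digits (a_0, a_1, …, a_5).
Σ a^n = 1/(1 − a) = -1/247;  first 6 digits = (1, 0, 0, 1, 1, 1)

v_2(a) = 3 ≥ 1, so the series converges in ℤ_2 to 1/(1 − a) = 1/(1 − 248) = -1/247. Expand this rational in ℤ_2: compute digits iteratively via d_i = x_i mod 2, x_{i+1} = (x_i − d_i)/2. The first 6 digits are (1, 0, 0, 1, 1, 1).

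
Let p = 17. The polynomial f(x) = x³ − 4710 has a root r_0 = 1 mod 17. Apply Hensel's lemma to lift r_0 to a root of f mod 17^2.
r_1 = 222 (mod 289)

Hensel: r_{i+1} = r_i − f(r_i)/f′(r_i) mod 17^{i+2}, where f′(x) = 3x². Iterate:
  r_0 = 1 (mod 17)
  r_1 = 222 (mod 289)
Final: r = 222 with f(r) ≡ 0 mod 17^2.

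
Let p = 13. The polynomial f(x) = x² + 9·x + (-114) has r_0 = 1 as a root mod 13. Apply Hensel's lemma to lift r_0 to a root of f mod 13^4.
r_3 = 11948 (mod 28561)

Hensel: r_{i+1} = r_i − f(r_i)·(f′(r_i))^{-1} mod 13^{i+2}, f′(x) = 2x + 9. Iterate:
  r_0 = 1 (mod 13)
  r_1 = 118 (mod 169)
  r_2 = 963 (mod 2197)
  r_3 = 11948 (mod 28561)
Final: r = 11948 satisfies f(r) ≡ 0 mod 13^4.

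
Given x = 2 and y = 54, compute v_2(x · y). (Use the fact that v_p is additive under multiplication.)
v_2(108) = 2

v_p(x) = 1 (factor: 2 = 2^1 · 1); v_p(y) = 1 (factor: 54 = 2^1 · 27). Additivity: v_p(xy) = v_p(x) + v_p(y) = 1 + 1 = 2. (Direct check: xy = 108 = 2^2 · (27).)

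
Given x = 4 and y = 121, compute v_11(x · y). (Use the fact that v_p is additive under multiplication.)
v_11(484) = 2

v_p(x) = 0 (factor: 4 = 11^0 · 4); v_p(y) = 2 (factor: 121 = 11^2 · 1). Additivity: v_p(xy) = v_p(x) + v_p(y) = 0 + 2 = 2. (Direct check: xy = 484 = 11^2 · (4).)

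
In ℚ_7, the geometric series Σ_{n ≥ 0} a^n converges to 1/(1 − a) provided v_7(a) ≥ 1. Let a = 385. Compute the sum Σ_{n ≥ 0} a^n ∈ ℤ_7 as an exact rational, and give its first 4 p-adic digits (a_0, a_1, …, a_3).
Σ a^n = 1/(1 − a) = -1/384;  first 4 digits = (1, 6, 1, 5)

v_7(a) = 1 ≥ 1, so the series converges in ℤ_7 to 1/(1 − a) = 1/(1 − 385) = -1/384. Expand this rational in ℤ_7: compute digits iteratively via d_i = x_i mod 7, x_{i+1} = (x_i − d_i)/7. The first 4 digits are (1, 6, 1, 5).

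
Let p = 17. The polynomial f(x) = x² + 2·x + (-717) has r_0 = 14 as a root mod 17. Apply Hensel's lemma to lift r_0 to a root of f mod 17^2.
r_1 = 252 (mod 289)

Hensel: r_{i+1} = r_i − f(r_i)·(f′(r_i))^{-1} mod 17^{i+2}, f′(x) = 2x + 2. Iterate:
  r_0 = 14 (mod 17)
  r_1 = 252 (mod 289)
Final: r = 252 satisfies f(r) ≡ 0 mod 17^2.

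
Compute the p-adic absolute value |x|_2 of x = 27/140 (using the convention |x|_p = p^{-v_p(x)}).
|27/140|_2 = 4

Step 1 — compute v_2(x) by factoring powers of 2 out of the numerator and denominator: v_2(27/140) = -2. Step 2 — apply |x|_p = p^{-v_p(x)} = 2^{2} = 4.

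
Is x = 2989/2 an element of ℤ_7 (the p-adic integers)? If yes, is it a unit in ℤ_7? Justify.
x ∈ ℤ_7 but not a unit; v_7(x) = 2 > 0

ℤ_7 = {x ∈ ℚ_7 : v_7(x) ≥ 0} and ℤ_7^× = {x ∈ ℤ_7 : v_7(x) = 0}. Here v_7(2989/2) = v_7(num) − v_7(den) = 2; compare against these criteria.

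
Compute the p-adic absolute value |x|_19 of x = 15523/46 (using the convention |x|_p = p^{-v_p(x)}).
|15523/46|_19 = 1/361

Step 1 — compute v_19(x) by factoring powers of 19 out of the numerator and denominator: v_19(15523/46) = 2. Step 2 — apply |x|_p = p^{-v_p(x)} = 19^{-2} = 1/361.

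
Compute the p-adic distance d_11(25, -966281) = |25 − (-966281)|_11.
d_11(25, -966281) = 1/161051

Step 1 — x − y = 25 − (-966281) = 966306. Step 2 — v_11(966306) = 5 (factor: 966306 = (11^5 · 6); the sign does not affect v_p). Step 3 — |x − y|_11 = 11^{-5} = 1/161051.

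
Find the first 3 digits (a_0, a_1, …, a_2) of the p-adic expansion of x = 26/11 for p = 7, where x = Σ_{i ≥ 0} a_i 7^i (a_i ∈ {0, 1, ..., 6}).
(a_0, …, a_2) = (3, 5, 5)

v_7(26/11) = 0 (numerator and denominator both coprime to 7), so x ∈ ℤ_7^×. Compute digits iteratively via a_i = x_i mod 7, x_{i+1} = (x_i − a_i)/7, with x_0 = x:
  x_0 = 26/11;  a_0 = 3;  x_1 = (x_0 − 3)/7 = -1/11
  x_1 = -1/11;  a_1 = 5;  x_2 = (x_1 − 5)/7 = -8/11
  x_2 = -8/11;  a_2 = 5;  x_3 = (x_2 − 5)/7 = -9/11
Digits: (3, 5, 5).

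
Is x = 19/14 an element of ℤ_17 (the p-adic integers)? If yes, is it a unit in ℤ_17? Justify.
x ∈ ℤ_17^× (unit); v_17(x) = 0

ℤ_17 = {x ∈ ℚ_17 : v_17(x) ≥ 0} and ℤ_17^× = {x ∈ ℤ_17 : v_17(x) = 0}. Here v_17(19/14) = v_17(num) − v_17(den) = 0; compare against these criteria.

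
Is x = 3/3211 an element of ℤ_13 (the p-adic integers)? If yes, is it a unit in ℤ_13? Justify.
x ∉ ℤ_13 (v_13(x) = -2 < 0)

ℤ_13 = {x ∈ ℚ_13 : v_13(x) ≥ 0} and ℤ_13^× = {x ∈ ℤ_13 : v_13(x) = 0}. Here v_13(3/3211) = v_13(num) − v_13(den) = -2; compare against these criteria.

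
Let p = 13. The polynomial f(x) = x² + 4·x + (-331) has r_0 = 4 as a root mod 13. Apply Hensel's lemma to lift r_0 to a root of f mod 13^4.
r_3 = 12718 (mod 28561)

Hensel: r_{i+1} = r_i − f(r_i)·(f′(r_i))^{-1} mod 13^{i+2}, f′(x) = 2x + 4. Iterate:
  r_0 = 4 (mod 13)
  r_1 = 43 (mod 169)
  r_2 = 1733 (mod 2197)
  r_3 = 12718 (mod 28561)
Final: r = 12718 satisfies f(r) ≡ 0 mod 13^4.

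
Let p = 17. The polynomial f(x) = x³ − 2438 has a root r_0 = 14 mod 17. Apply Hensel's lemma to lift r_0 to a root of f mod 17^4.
r_3 = 78707 (mod 83521)

Hensel: r_{i+1} = r_i − f(r_i)/f′(r_i) mod 17^{i+2}, where f′(x) = 3x². Iterate:
  r_0 = 14 (mod 17)
  r_1 = 99 (mod 289)
  r_2 = 99 (mod 4913)
  r_3 = 78707 (mod 83521)
Final: r = 78707 with f(r) ≡ 0 mod 17^4.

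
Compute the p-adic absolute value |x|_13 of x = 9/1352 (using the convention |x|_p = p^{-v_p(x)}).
|9/1352|_13 = 169

Step 1 — compute v_13(x) by factoring powers of 13 out of the numerator and denominator: v_13(9/1352) = -2. Step 2 — apply |x|_p = p^{-v_p(x)} = 13^{2} = 169.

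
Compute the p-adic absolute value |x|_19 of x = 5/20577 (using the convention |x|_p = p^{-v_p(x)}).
|5/20577|_19 = 6859

Step 1 — compute v_19(x) by factoring powers of 19 out of the numerator and denominator: v_19(5/20577) = -3. Step 2 — apply |x|_p = p^{-v_p(x)} = 19^{3} = 6859.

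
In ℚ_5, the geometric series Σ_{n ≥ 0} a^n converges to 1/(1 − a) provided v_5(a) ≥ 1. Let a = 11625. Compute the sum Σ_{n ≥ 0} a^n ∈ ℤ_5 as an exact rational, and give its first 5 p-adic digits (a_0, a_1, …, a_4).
Σ a^n = 1/(1 − a) = -1/11624;  first 5 digits = (1, 0, 0, 3, 3)

v_5(a) = 3 ≥ 1, so the series converges in ℤ_5 to 1/(1 − a) = 1/(1 − 11625) = -1/11624. Expand this rational in ℤ_5: compute digits iteratively via d_i = x_i mod 5, x_{i+1} = (x_i − d_i)/5. The first 5 digits are (1, 0, 0, 3, 3).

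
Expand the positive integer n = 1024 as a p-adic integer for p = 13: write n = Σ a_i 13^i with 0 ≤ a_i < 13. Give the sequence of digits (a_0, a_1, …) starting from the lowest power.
(a_0, a_1, …) = (10, 0, 6)

Repeated division by 13 gives the digits low-to-high: 1024 = 10 + 6·13^2. Digit sequence: (10, 0, 6).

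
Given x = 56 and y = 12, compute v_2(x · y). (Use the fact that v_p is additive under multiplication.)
v_2(672) = 5

v_p(x) = 3 (factor: 56 = 2^3 · 7); v_p(y) = 2 (factor: 12 = 2^2 · 3). Additivity: v_p(xy) = v_p(x) + v_p(y) = 3 + 2 = 5. (Direct check: xy = 672 = 2^5 · (21).)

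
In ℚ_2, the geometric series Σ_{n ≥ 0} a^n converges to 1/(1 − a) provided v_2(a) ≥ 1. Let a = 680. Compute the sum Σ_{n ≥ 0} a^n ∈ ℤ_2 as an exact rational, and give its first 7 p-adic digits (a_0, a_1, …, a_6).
Σ a^n = 1/(1 − a) = -1/679;  first 7 digits = (1, 0, 0, 1, 0, 1, 1)

v_2(a) = 3 ≥ 1, so the series converges in ℤ_2 to 1/(1 − a) = 1/(1 − 680) = -1/679. Expand this rational in ℤ_2: compute digits iteratively via d_i = x_i mod 2, x_{i+1} = (x_i − d_i)/2. The first 7 digits are (1, 0, 0, 1, 0, 1, 1).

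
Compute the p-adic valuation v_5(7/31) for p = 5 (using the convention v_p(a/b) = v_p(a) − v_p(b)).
v_5(7/31) = 0

Factor powers of 5 from the numerator and denominator of the reduced fraction: 7 = 5^0 · 7 and 31 = 5^0 · 31. Apply v_p(a/b) = v_p(a) − v_p(b): v_5(7/31) = 0 − 0 = 0.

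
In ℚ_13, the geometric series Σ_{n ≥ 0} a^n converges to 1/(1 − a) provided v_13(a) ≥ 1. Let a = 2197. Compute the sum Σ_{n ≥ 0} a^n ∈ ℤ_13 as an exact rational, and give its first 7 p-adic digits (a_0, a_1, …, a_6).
Σ a^n = 1/(1 − a) = -1/2196;  first 7 digits = (1, 0, 0, 1, 0, 0, 1)

v_13(a) = 3 ≥ 1, so the series converges in ℤ_13 to 1/(1 − a) = 1/(1 − 2197) = -1/2196. Expand this rational in ℤ_13: compute digits iteratively via d_i = x_i mod 13, x_{i+1} = (x_i − d_i)/13. The first 7 digits are (1, 0, 0, 1, 0, 0, 1).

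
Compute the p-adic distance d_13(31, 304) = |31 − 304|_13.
d_13(31, 304) = 1/13

Step 1 — x − y = 31 − 304 = -273. Step 2 — v_13(-273) = 1 (factor: -273 = −(13^1 · 21); the sign does not affect v_p). Step 3 — |x − y|_13 = 13^{-1} = 1/13.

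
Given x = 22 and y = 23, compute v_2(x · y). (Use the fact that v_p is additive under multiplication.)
v_2(506) = 1

v_p(x) = 1 (factor: 22 = 2^1 · 11); v_p(y) = 0 (factor: 23 = 2^0 · 23). Additivity: v_p(xy) = v_p(x) + v_p(y) = 1 + 0 = 1. (Direct check: xy = 506 = 2^1 · (253).)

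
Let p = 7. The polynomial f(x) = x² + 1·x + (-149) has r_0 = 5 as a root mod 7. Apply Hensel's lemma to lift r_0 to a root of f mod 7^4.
r_3 = 2350 (mod 2401)

Hensel: r_{i+1} = r_i − f(r_i)·(f′(r_i))^{-1} mod 7^{i+2}, f′(x) = 2x + 1. Iterate:
  r_0 = 5 (mod 7)
  r_1 = 47 (mod 49)
  r_2 = 292 (mod 343)
  r_3 = 2350 (mod 2401)
Final: r = 2350 satisfies f(r) ≡ 0 mod 7^4.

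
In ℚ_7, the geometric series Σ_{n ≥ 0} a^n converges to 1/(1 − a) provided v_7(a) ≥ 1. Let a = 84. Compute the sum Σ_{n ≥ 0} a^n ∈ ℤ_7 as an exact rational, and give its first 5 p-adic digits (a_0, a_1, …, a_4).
Σ a^n = 1/(1 − a) = -1/83;  first 5 digits = (1, 5, 5, 5, 6)

v_7(a) = 1 ≥ 1, so the series converges in ℤ_7 to 1/(1 − a) = 1/(1 − 84) = -1/83. Expand this rational in ℤ_7: compute digits iteratively via d_i = x_i mod 7, x_{i+1} = (x_i − d_i)/7. The first 5 digits are (1, 5, 5, 5, 6).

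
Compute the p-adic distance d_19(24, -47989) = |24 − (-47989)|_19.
d_19(24, -47989) = 1/6859

Step 1 — x − y = 24 − (-47989) = 48013. Step 2 — v_19(48013) = 3 (factor: 48013 = (19^3 · 7); the sign does not affect v_p). Step 3 — |x − y|_19 = 19^{-3} = 1/6859.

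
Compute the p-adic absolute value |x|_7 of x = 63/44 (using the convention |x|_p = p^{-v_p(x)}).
|63/44|_7 = 1/7

Step 1 — compute v_7(x) by factoring powers of 7 out of the numerator and denominator: v_7(63/44) = 1. Step 2 — apply |x|_p = p^{-v_p(x)} = 7^{-1} = 1/7.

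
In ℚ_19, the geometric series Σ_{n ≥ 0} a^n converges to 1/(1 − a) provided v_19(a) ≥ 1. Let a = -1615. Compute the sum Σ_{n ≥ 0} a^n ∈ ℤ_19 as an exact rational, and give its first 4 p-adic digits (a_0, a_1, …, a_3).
Σ a^n = 1/(1 − a) = 1/1616;  first 4 digits = (1, 10, 0, 12)

v_19(a) = 1 ≥ 1, so the series converges in ℤ_19 to 1/(1 − a) = 1/(1 − (-1615)) = 1/1616. Expand this rational in ℤ_19: compute digits iteratively via d_i = x_i mod 19, x_{i+1} = (x_i − d_i)/19. The first 4 digits are (1, 10, 0, 12).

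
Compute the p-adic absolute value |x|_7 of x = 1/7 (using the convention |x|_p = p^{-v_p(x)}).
|1/7|_7 = 7

Step 1 — compute v_7(x) by factoring powers of 7 out of the numerator and denominator: v_7(1/7) = -1. Step 2 — apply |x|_p = p^{-v_p(x)} = 7^{1} = 7.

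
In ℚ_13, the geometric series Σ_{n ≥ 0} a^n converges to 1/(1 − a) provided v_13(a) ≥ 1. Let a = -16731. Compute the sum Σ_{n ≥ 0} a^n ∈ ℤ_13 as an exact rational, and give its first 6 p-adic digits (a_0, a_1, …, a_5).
Σ a^n = 1/(1 − a) = 1/16732;  first 6 digits = (1, 0, 5, 5, 11, 12)

v_13(a) = 2 ≥ 1, so the series converges in ℤ_13 to 1/(1 − a) = 1/(1 − (-16731)) = 1/16732. Expand this rational in ℤ_13: compute digits iteratively via d_i = x_i mod 13, x_{i+1} = (x_i − d_i)/13. The first 6 digits are (1, 0, 5, 5, 11, 12).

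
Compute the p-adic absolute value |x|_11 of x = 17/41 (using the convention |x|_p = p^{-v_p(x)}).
|17/41|_11 = 1

Step 1 — compute v_11(x) by factoring powers of 11 out of the numerator and denominator: v_11(17/41) = 0. Step 2 — apply |x|_p = p^{-v_p(x)} = 11^{0} = 1.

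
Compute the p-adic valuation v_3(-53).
v_3(-53) = 0

v_3(n) is the largest exponent k such that 3^k divides n. Factor out: -53 = -3^0 · 53. (Sign doesn't affect v_p.) So v_3(-53) = 0.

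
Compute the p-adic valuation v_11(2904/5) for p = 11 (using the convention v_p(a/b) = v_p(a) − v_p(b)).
v_11(2904/5) = 2

Factor powers of 11 from the numerator and denominator of the reduced fraction: 2904 = 11^2 · 24 and 5 = 11^0 · 5. Apply v_p(a/b) = v_p(a) − v_p(b): v_11(2904/5) = 2 − 0 = 2.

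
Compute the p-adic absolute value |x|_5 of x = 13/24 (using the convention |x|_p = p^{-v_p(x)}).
|13/24|_5 = 1

Step 1 — compute v_5(x) by factoring powers of 5 out of the numerator and denominator: v_5(13/24) = 0. Step 2 — apply |x|_p = p^{-v_p(x)} = 5^{0} = 1.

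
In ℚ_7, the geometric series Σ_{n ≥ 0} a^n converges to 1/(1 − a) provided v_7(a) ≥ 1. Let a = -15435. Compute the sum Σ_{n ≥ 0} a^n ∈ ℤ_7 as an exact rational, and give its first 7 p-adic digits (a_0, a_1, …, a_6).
Σ a^n = 1/(1 − a) = 1/15436;  first 7 digits = (1, 0, 0, 4, 0, 6, 1)

v_7(a) = 3 ≥ 1, so the series converges in ℤ_7 to 1/(1 − a) = 1/(1 − (-15435)) = 1/15436. Expand this rational in ℤ_7: compute digits iteratively via d_i = x_i mod 7, x_{i+1} = (x_i − d_i)/7. The first 7 digits are (1, 0, 0, 4, 0, 6, 1).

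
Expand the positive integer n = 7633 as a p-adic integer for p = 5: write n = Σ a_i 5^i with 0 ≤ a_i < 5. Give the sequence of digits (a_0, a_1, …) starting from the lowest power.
(a_0, a_1, …) = (3, 1, 0, 1, 2, 2)

Repeated division by 5 gives the digits low-to-high: 7633 = 3 + 1·5^1 + 1·5^3 + 2·5^4 + 2·5^5. Digit sequence: (3, 1, 0, 1, 2, 2).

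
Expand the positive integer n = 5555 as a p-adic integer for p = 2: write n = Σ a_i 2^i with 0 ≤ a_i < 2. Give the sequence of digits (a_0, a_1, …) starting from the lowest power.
(a_0, a_1, …) = (1, 1, 0, 0, 1, 1, 0, 1, 1, 0, 1, 0, 1)

Repeated division by 2 gives the digits low-to-high: 5555 = 1 + 1·2^1 + 1·2^4 + 1·2^5 + 1·2^7 + 1·2^8 + 1·2^10 + 1·2^12. Digit sequence: (1, 1, 0, 0, 1, 1, 0, 1, 1, 0, 1, 0, 1).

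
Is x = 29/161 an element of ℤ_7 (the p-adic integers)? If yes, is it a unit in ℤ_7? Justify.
x ∉ ℤ_7 (v_7(x) = -1 < 0)

ℤ_7 = {x ∈ ℚ_7 : v_7(x) ≥ 0} and ℤ_7^× = {x ∈ ℤ_7 : v_7(x) = 0}. Here v_7(29/161) = v_7(num) − v_7(den) = -1; compare against these criteria.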